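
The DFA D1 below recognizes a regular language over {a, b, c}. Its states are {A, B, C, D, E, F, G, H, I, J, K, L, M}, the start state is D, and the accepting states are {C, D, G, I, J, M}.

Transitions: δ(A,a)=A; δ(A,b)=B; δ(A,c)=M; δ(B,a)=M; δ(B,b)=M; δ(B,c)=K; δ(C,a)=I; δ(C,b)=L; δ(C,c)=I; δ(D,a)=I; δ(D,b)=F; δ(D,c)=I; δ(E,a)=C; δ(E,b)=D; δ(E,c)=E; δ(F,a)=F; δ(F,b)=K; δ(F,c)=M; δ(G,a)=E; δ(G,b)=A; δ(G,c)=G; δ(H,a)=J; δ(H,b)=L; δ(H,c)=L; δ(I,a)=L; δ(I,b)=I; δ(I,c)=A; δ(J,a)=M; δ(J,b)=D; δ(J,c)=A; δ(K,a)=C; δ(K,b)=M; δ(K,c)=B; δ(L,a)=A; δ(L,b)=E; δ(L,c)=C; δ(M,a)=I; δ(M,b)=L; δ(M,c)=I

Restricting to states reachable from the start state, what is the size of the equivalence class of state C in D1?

Reachable states from the start: {A,B,C,D,E,F,I,K,L,M}. Unreachable: {G,H,J} — drop them.
Initial partition by acceptance: {C,D,I,M} | {A,B,E,F,K,L}.
Refine {C,D,I,M} on symbol a: members go to different blocks, giving {C,D,M} and {I}.
Refine {A,B,E,F,K,L} on symbol a: members go to different blocks, giving {A,F,L} and {B,E,K}.
The partition is now stable with 4 blocks: {C,D,M} | {A,F,L} | {I} | {B,E,K}.
The equivalence class containing C is {C,D,M}, of size 3.

3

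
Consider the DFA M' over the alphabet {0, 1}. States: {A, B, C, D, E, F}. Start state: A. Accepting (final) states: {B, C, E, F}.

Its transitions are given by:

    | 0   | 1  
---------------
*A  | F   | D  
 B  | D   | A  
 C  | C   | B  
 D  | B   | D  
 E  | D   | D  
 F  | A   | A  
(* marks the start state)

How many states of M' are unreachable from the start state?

2

No path from A leads to C, E; the other 4 states are all reachable.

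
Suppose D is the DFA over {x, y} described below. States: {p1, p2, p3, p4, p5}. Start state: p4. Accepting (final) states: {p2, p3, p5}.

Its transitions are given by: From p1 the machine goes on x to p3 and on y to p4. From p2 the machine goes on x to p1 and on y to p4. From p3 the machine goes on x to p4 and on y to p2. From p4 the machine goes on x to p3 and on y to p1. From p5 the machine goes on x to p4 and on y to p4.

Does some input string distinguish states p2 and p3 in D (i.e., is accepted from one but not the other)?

First remove the unreachable states {p5}; 4 states remain.
Initial partition by acceptance: {p2,p3} | {p1,p4}.
Refine {p2,p3} on symbol y: members go to different blocks, giving {p2} and {p3}.
No further refinement is possible. Final partition (3 blocks): {p2} | {p1,p4} | {p3}.
p2 and p3 end up in different blocks, so they are distinguishable. For instance, the string 'y' is accepted from only p3.

Yes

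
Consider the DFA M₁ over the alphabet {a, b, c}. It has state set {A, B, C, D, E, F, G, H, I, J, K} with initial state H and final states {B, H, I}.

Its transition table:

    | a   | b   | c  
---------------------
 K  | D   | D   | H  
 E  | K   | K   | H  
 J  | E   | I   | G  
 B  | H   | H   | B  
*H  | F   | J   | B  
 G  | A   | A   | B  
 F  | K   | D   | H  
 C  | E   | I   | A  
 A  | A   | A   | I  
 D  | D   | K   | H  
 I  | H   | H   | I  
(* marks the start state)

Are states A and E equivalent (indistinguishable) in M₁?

States {C} cannot be reached from the start state, so discard them.
Initial partition by acceptance: {B,H,I} | {A,D,E,F,G,J,K}.
Refine {B,H,I} on symbol a: members go to different blocks, giving {B,I} and {H}.
Refine {A,D,E,F,G,J,K} on symbol b: members go to different blocks, giving {A,D,E,F,G,K} and {J}.
Split {A,D,E,F,G,K} by δ(·,c) → {D,E,F,K} and {A,G}.
Stable partition: {B,I} | {D,E,F,K} | {H} | {J} | {A,G} — 5 equivalence classes.
A and E end up in different blocks, so they are distinguishable. For instance, the string 'ca' is accepted from only A.

No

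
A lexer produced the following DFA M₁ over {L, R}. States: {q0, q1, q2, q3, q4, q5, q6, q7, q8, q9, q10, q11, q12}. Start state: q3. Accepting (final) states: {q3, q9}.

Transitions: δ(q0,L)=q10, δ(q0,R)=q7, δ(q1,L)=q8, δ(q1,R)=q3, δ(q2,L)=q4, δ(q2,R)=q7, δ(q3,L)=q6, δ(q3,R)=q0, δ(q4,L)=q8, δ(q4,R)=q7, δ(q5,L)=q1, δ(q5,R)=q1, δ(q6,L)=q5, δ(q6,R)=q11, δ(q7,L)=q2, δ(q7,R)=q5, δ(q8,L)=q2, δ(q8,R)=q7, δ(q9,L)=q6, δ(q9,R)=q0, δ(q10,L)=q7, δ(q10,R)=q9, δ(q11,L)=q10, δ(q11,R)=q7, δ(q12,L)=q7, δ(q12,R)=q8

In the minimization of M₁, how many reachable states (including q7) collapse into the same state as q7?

1

States {q12} cannot be reached from the start state, so discard them.
Initial partition by acceptance: {q3,q9} | {q0,q1,q2,q4,q5,q6,q7,q8,q10,q11}.
On input R, block {q0,q1,q2,q4,q5,q6,q7,q8,q10,q11} splits into {q0,q2,q4,q5,q6,q7,q8,q11} and {q1,q10}.
Refine {q0,q2,q4,q5,q6,q7,q8,q11} on symbol L: members go to different blocks, giving {q2,q4,q6,q7,q8} and {q0,q5,q11}.
Split {q2,q4,q6,q7,q8} by δ(·,L) → {q2,q4,q7,q8} and {q6}.
On input R, block {q2,q4,q7,q8} splits into {q2,q4,q8} and {q7}.
Split {q1,q10} by δ(·,L) → {q1} and {q10}.
On input L, block {q0,q5,q11} splits into {q0,q11} and {q5}.
The partition is now stable with 8 blocks: {q3,q9} | {q2,q4,q8} | {q1} | {q0,q11} | {q6} | {q7} | {q10} | {q5}.
The equivalence class containing q7 is {q7}, of size 1.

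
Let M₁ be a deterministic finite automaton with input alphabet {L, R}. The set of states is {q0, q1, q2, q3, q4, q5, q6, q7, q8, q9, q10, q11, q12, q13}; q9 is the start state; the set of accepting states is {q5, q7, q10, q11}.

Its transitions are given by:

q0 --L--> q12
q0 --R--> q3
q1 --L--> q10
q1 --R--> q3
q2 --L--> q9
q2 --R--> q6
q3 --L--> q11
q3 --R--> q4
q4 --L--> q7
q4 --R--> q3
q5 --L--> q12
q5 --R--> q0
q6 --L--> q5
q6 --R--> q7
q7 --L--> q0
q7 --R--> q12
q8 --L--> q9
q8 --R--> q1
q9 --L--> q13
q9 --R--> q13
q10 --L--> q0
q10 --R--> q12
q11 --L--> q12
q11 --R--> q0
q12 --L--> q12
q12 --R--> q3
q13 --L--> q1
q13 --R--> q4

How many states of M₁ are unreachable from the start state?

4

No path from q9 leads to q2, q5, q6, q8; the other 10 states are all reachable.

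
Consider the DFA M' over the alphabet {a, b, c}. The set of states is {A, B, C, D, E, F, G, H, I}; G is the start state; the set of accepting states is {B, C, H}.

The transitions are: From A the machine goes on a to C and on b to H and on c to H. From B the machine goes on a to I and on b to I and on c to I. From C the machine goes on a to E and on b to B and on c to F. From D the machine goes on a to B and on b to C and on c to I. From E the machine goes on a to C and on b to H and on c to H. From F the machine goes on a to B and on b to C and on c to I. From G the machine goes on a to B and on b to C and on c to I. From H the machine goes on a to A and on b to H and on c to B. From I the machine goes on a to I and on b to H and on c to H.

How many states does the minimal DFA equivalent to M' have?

First remove the unreachable states {D}; 8 states remain.
Start with accepting vs non-accepting: {B,C,H} | {A,E,F,G,I}.
Refine {B,C,H} on symbol b: members go to different blocks, giving {C,H} and {B}.
Refine {C,H} on symbol b: members go to different blocks, giving {C} and {H}.
Refine {A,E,F,G,I} on symbol a: members go to different blocks, giving {A,E} and {F,G} and {I}.
The partition is now stable with 6 blocks: {C} | {A,E} | {B} | {H} | {F,G} | {I}.

6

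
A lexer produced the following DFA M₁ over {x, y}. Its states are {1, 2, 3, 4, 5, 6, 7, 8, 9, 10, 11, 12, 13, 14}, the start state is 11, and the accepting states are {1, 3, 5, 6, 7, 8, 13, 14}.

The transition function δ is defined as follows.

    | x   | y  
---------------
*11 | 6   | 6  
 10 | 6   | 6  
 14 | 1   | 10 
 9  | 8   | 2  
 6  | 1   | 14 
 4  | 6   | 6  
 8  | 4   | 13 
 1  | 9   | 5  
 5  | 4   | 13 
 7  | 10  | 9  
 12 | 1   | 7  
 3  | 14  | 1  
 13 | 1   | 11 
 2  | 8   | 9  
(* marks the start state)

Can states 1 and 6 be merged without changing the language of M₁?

States {3,7,12} cannot be reached from the start state, so discard them.
P0 = {1,5,6,8,13,14} | {2,4,9,10,11}.
Refine {1,5,6,8,13,14} on symbol x: members go to different blocks, giving {1,5,8} and {6,13,14}.
Refine {1,5,8} on symbol y: members go to different blocks, giving {5,8} and {1}.
On input x, block {2,4,9,10,11} splits into {4,10,11} and {2,9}.
Refine {6,13,14} on symbol y: members go to different blocks, giving {13,14} and {6}.
Stable partition: {5,8} | {4,10,11} | {13,14} | {1} | {2,9} | {6} — 6 equivalence classes.
1 and 6 end up in different blocks, so they are distinguishable. For instance, the string 'x' is accepted from only 6.

No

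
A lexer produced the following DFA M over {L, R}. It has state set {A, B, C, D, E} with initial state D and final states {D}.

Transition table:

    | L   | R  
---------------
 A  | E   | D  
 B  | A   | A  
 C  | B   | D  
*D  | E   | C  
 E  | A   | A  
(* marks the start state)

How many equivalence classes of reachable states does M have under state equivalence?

Every state is reachable, so we keep all 5.
P0 = {D} | {A,B,C,E}.
Split {A,B,C,E} by δ(·,R) → {A,C} and {B,E}.
No further refinement is possible. Final partition (3 blocks): {D} | {A,C} | {B,E}.

3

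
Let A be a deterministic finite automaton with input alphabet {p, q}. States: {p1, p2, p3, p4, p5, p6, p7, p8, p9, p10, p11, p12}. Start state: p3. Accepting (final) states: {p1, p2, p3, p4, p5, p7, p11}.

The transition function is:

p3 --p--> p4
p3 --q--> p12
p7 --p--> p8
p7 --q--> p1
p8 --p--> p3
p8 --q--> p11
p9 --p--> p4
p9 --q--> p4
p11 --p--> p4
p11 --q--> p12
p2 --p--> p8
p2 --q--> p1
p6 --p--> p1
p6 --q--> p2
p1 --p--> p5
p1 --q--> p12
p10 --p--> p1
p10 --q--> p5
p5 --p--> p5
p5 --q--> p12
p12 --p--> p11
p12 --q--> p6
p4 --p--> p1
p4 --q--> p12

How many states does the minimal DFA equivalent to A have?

First remove the unreachable states {p7,p9,p10}; 9 states remain.
P0 = {p1,p2,p3,p4,p5,p11} | {p6,p8,p12}.
On input p, block {p1,p2,p3,p4,p5,p11} splits into {p1,p3,p4,p5,p11} and {p2}.
Split {p6,p8,p12} by δ(·,q) → {p6} and {p8} and {p12}.
The partition is now stable with 5 blocks: {p1,p3,p4,p5,p11} | {p6} | {p2} | {p8} | {p12}.

5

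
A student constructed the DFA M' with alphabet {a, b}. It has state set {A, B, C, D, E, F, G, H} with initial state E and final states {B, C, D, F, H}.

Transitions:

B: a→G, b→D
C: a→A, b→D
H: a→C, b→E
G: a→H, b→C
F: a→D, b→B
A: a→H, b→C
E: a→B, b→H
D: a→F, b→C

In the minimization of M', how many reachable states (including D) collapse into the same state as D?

2

All states are reachable from the start state.
Start with accepting vs non-accepting: {B,C,D,F,H} | {A,E,G}.
Refine {B,C,D,F,H} on symbol a: members go to different blocks, giving {D,F,H} and {B,C}.
Refine {D,F,H} on symbol a: members go to different blocks, giving {D,F} and {H}.
On input a, block {A,E,G} splits into {A,G} and {E}.
Stable partition: {D,F} | {A,G} | {B,C} | {H} | {E} — 5 equivalence classes.
State D belongs to the block {D,F}, which has 2 states.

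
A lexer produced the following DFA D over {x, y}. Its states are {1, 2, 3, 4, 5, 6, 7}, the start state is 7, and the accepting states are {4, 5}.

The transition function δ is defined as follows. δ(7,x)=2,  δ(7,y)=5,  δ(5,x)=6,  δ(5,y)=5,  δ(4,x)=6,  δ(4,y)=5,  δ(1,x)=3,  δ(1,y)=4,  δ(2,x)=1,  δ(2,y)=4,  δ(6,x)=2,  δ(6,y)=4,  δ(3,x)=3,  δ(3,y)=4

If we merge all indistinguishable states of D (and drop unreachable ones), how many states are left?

Start with accepting vs non-accepting: {4,5} | {1,2,3,6,7}.
The partition is now stable with 2 blocks: {4,5} | {1,2,3,6,7}.

2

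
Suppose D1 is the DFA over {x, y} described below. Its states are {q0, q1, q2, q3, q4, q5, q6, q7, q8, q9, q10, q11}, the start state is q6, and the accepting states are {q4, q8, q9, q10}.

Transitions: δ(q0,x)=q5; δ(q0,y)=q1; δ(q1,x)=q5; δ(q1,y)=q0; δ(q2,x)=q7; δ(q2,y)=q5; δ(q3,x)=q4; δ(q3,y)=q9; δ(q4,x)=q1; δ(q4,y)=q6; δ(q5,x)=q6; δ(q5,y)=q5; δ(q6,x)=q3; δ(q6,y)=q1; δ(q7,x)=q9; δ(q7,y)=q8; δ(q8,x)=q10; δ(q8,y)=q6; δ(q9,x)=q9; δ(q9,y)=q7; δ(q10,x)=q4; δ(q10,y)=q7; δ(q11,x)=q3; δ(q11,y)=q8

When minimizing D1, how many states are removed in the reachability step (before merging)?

2

No path from q6 leads to q2, q11; the other 10 states are all reachable.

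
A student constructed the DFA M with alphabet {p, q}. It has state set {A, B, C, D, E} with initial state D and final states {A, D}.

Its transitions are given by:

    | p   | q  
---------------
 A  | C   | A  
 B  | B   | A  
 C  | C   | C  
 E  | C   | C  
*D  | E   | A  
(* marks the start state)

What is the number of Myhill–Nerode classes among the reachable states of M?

2

States {B} cannot be reached from the start state, so discard them.
P0 = {A,D} | {C,E}.
No further refinement is possible. Final partition (2 blocks): {A,D} | {C,E}.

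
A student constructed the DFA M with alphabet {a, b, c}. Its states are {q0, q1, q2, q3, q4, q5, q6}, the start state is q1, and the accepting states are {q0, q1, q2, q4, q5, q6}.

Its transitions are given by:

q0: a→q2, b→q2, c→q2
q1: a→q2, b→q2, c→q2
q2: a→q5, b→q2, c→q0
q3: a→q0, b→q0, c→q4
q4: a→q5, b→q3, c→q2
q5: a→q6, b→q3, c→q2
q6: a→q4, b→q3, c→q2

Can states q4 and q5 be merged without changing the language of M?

Yes

All states are reachable from the start state.
P0 = {q0,q1,q2,q4,q5,q6} | {q3}.
Split {q0,q1,q2,q4,q5,q6} by δ(·,b) → {q0,q1,q2} and {q4,q5,q6}.
Split {q0,q1,q2} by δ(·,a) → {q0,q1} and {q2}.
The partition is now stable with 4 blocks: {q0,q1} | {q3} | {q4,q5,q6} | {q2}.
q4 and q5 lie in the same block of the stable partition, so they are equivalent — no string distinguishes them.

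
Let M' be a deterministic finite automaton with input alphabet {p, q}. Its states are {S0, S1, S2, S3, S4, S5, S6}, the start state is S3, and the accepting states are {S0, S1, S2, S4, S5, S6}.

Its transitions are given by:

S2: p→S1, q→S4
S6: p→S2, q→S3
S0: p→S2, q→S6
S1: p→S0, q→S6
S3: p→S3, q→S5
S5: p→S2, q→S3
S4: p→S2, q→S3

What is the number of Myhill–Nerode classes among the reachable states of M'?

All states are reachable from the start state.
Initial partition by acceptance: {S0,S1,S2,S4,S5,S6} | {S3}.
Refine {S0,S1,S2,S4,S5,S6} on symbol q: members go to different blocks, giving {S0,S1,S2} and {S4,S5,S6}.
The partition is now stable with 3 blocks: {S0,S1,S2} | {S3} | {S4,S5,S6}.

3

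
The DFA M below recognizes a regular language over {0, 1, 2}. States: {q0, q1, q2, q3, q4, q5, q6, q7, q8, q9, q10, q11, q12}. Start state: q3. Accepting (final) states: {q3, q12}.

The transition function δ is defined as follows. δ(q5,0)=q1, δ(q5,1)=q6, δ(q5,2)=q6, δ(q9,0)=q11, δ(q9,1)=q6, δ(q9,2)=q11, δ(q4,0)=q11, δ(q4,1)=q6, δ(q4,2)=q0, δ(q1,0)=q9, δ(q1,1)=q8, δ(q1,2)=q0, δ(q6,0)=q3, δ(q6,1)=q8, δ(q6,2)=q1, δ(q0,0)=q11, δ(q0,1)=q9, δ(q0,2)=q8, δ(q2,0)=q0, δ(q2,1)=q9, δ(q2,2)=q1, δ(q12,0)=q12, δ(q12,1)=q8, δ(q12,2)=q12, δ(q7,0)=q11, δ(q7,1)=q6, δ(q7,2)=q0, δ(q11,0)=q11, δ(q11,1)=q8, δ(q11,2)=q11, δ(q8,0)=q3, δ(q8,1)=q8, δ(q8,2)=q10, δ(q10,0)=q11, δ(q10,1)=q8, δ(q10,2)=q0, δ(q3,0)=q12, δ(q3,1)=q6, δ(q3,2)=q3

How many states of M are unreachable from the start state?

Starting at q3 and following transitions, the reachable set is {q0, q1, q3, q6, q8, q9, q10, q11, q12}. That leaves q2, q4, q5, q7 unreachable — 4 in total.

4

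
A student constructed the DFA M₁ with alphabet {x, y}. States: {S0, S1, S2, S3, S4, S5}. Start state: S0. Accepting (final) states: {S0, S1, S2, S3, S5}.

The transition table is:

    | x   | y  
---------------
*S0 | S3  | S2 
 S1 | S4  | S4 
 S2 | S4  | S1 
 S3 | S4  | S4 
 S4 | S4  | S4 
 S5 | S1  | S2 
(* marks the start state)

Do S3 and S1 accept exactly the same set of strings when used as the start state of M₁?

Yes

States {S5} cannot be reached from the start state, so discard them.
Start with accepting vs non-accepting: {S0,S1,S2,S3} | {S4}.
Split {S0,S1,S2,S3} by δ(·,x) → {S1,S2,S3} and {S0}.
Refine {S1,S2,S3} on symbol y: members go to different blocks, giving {S1,S3} and {S2}.
No further refinement is possible. Final partition (4 blocks): {S1,S3} | {S4} | {S0} | {S2}.
S3 and S1 lie in the same block of the stable partition, so they are equivalent — no string distinguishes them.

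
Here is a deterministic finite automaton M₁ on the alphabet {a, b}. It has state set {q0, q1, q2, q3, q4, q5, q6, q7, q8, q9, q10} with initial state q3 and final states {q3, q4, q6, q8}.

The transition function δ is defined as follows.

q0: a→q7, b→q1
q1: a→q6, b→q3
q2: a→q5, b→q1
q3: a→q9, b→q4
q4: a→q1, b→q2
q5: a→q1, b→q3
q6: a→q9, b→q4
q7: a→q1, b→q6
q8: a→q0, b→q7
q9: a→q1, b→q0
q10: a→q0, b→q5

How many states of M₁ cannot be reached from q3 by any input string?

2

BFS from q3 reaches {q0, q1, q2, q3, q4, q5, q6, q7, q9}; the 2 state(s) q8, q10 are never visited.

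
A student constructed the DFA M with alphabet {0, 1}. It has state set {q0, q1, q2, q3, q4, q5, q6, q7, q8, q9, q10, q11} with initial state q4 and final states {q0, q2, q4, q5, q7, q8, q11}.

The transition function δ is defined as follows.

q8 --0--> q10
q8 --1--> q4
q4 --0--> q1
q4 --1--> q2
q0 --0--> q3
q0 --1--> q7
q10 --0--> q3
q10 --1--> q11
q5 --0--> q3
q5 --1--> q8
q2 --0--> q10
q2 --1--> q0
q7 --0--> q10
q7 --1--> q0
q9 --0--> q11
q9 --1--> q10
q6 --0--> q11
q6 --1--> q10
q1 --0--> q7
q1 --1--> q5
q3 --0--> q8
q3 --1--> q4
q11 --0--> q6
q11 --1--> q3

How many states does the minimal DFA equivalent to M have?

6

First remove the unreachable states {q9}; 11 states remain.
Start with accepting vs non-accepting: {q0,q2,q4,q5,q7,q8,q11} | {q1,q3,q6,q10}.
Refine {q0,q2,q4,q5,q7,q8,q11} on symbol 1: members go to different blocks, giving {q0,q2,q4,q5,q7,q8} and {q11}.
Split {q1,q3,q6,q10} by δ(·,0) → {q1,q3} and {q6} and {q10}.
Refine {q0,q2,q4,q5,q7,q8} on symbol 0: members go to different blocks, giving {q0,q4,q5} and {q2,q7,q8}.
No further refinement is possible. Final partition (6 blocks): {q0,q4,q5} | {q1,q3} | {q11} | {q6} | {q10} | {q2,q7,q8}.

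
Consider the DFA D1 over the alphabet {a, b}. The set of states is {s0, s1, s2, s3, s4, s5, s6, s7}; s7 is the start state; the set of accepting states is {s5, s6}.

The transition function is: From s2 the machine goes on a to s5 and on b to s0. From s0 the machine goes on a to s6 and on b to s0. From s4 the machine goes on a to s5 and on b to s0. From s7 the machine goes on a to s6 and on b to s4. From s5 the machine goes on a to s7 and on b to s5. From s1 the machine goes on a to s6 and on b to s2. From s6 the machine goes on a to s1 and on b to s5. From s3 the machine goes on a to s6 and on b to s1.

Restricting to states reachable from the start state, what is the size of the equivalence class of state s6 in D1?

Reachable states from the start: {s0,s1,s2,s4,s5,s6,s7}. Unreachable: {s3} — drop them.
Start with accepting vs non-accepting: {s5,s6} | {s0,s1,s2,s4,s7}.
Stable partition: {s5,s6} | {s0,s1,s2,s4,s7} — 2 equivalence classes.
State s6 belongs to the block {s5,s6}, which has 2 states.

2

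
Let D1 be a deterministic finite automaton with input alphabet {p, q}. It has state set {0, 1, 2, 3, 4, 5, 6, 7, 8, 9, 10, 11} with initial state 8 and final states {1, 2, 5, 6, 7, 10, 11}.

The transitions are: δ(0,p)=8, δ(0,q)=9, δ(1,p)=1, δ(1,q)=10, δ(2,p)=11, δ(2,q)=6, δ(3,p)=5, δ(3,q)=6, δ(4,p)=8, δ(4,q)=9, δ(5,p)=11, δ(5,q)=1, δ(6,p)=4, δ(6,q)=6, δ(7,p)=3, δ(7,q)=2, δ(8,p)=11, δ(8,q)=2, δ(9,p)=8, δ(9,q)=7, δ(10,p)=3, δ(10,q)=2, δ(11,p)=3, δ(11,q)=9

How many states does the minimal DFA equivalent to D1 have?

10

First remove the unreachable states {0}; 11 states remain.
Initial partition by acceptance: {1,2,5,6,7,10,11} | {3,4,8,9}.
Split {1,2,5,6,7,10,11} by δ(·,p) → {6,7,10,11} and {1,2,5}.
Split {6,7,10,11} by δ(·,q) → {7,10} and {6} and {11}.
On input p, block {3,4,8,9} splits into {4,9} and {3} and {8}.
Split {4,9} by δ(·,q) → {4} and {9}.
Split {1,2,5} by δ(·,p) → {2,5} and {1}.
Refine {2,5} on symbol q: members go to different blocks, giving {2} and {5}.
Stable partition: {7,10} | {4} | {2} | {6} | {11} | {3} | {8} | {9} | {1} | {5} — 10 equivalence classes.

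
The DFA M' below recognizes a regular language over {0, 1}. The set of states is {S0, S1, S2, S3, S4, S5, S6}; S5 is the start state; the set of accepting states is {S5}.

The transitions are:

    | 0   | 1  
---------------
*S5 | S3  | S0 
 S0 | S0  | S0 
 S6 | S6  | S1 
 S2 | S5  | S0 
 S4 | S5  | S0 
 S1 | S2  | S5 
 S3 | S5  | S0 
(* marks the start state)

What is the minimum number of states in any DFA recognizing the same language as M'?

3

Reachable states from the start: {S0,S3,S5}. Unreachable: {S1,S2,S4,S6} — drop them.
Initial partition by acceptance: {S5} | {S0,S3}.
Refine {S0,S3} on symbol 0: members go to different blocks, giving {S0} and {S3}.
Stable partition: {S5} | {S0} | {S3} — 3 equivalence classes.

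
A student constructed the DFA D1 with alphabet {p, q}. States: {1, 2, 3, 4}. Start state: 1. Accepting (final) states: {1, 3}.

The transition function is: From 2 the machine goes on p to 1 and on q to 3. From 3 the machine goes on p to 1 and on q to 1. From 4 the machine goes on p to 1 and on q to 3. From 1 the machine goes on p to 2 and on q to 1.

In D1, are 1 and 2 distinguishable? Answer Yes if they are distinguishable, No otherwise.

Yes

First remove the unreachable states {4}; 3 states remain.
P0 = {1,3} | {2}.
On input p, block {1,3} splits into {1} and {3}.
The partition is now stable with 3 blocks: {1} | {2} | {3}.
1 and 2 end up in different blocks, so they are distinguishable. For instance, the string 'ε' is accepted from only 1.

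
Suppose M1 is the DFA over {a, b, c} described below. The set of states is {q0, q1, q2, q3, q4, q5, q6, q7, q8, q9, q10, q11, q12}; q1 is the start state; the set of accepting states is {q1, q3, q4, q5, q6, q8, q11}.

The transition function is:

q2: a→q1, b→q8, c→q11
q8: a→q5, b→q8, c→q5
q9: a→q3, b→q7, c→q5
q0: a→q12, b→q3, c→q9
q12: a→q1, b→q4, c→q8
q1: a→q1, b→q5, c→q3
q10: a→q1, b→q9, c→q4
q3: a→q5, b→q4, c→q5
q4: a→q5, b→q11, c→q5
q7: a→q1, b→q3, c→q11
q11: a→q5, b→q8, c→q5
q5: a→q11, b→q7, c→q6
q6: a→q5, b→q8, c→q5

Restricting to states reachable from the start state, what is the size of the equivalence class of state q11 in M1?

States {q0,q2,q9,q10,q12} cannot be reached from the start state, so discard them.
P0 = {q1,q3,q4,q5,q6,q8,q11} | {q7}.
On input b, block {q1,q3,q4,q5,q6,q8,q11} splits into {q1,q3,q4,q6,q8,q11} and {q5}.
Refine {q1,q3,q4,q6,q8,q11} on symbol a: members go to different blocks, giving {q3,q4,q6,q8,q11} and {q1}.
Stable partition: {q3,q4,q6,q8,q11} | {q7} | {q5} | {q1} — 4 equivalence classes.
State q11 belongs to the block {q3,q4,q6,q8,q11}, which has 5 states.

5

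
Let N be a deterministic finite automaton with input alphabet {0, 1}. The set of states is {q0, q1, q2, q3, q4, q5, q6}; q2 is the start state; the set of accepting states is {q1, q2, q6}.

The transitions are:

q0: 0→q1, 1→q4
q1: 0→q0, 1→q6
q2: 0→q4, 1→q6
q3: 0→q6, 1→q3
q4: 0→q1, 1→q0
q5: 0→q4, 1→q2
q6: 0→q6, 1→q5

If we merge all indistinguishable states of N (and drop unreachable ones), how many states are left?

Reachable states from the start: {q0,q1,q2,q4,q5,q6}. Unreachable: {q3} — drop them.
Initial partition by acceptance: {q1,q2,q6} | {q0,q4,q5}.
On input 0, block {q1,q2,q6} splits into {q1,q2} and {q6}.
On input 0, block {q0,q4,q5} splits into {q0,q4} and {q5}.
The partition is now stable with 4 blocks: {q1,q2} | {q0,q4} | {q6} | {q5}.

4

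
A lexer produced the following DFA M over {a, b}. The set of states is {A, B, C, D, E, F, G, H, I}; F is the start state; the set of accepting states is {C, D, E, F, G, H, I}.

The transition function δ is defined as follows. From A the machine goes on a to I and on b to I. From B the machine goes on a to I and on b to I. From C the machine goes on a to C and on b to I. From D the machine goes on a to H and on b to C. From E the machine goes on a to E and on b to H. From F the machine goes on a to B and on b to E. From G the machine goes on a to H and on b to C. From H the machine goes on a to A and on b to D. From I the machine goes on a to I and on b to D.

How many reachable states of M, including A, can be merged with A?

2

First remove the unreachable states {G}; 8 states remain.
Start with accepting vs non-accepting: {C,D,E,F,H,I} | {A,B}.
Refine {C,D,E,F,H,I} on symbol a: members go to different blocks, giving {C,D,E,I} and {F,H}.
On input a, block {C,D,E,I} splits into {C,E,I} and {D}.
On input b, block {C,E,I} splits into {C} and {E} and {I}.
Refine {F,H} on symbol b: members go to different blocks, giving {F} and {H}.
Stable partition: {C} | {A,B} | {F} | {D} | {E} | {I} | {H} — 7 equivalence classes.
The equivalence class containing A is {A,B}, of size 2.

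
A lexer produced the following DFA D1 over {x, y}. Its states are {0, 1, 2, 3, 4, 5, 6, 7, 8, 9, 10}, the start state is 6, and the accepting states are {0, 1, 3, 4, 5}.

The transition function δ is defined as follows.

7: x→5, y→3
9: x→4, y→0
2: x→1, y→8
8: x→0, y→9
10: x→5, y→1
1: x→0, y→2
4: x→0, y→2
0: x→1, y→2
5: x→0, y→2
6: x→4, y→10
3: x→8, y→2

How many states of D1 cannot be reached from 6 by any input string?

2

BFS from 6 reaches {0, 1, 2, 4, 5, 6, 8, 9, 10}; the 2 state(s) 3, 7 are never visited.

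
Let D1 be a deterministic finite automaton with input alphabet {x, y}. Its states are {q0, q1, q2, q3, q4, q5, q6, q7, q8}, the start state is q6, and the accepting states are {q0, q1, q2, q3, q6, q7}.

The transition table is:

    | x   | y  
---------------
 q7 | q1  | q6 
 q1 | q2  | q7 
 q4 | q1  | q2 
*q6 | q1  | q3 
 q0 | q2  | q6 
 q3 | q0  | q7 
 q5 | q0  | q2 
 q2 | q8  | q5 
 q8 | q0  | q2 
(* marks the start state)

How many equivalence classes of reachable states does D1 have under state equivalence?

4

Reachable states from the start: {q0,q1,q2,q3,q5,q6,q7,q8}. Unreachable: {q4} — drop them.
Initial partition by acceptance: {q0,q1,q2,q3,q6,q7} | {q5,q8}.
Split {q0,q1,q2,q3,q6,q7} by δ(·,x) → {q0,q1,q3,q6,q7} and {q2}.
Split {q0,q1,q3,q6,q7} by δ(·,x) → {q3,q6,q7} and {q0,q1}.
No further refinement is possible. Final partition (4 blocks): {q3,q6,q7} | {q5,q8} | {q2} | {q0,q1}.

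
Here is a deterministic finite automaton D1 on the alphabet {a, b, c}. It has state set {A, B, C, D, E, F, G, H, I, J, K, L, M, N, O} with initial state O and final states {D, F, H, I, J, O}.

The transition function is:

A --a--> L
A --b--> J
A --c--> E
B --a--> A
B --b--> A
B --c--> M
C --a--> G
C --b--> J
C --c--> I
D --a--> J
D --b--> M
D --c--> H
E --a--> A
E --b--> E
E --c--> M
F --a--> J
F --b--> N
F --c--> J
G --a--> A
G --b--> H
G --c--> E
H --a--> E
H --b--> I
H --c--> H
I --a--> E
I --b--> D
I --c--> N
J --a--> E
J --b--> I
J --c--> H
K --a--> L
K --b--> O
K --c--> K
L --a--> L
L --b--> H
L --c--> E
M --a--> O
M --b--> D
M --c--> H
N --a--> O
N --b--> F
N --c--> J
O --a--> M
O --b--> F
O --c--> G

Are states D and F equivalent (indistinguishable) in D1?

States {B,C,K} cannot be reached from the start state, so discard them.
Initial partition by acceptance: {D,F,H,I,J,O} | {A,E,G,L,M,N}.
Split {D,F,H,I,J,O} by δ(·,a) → {H,I,J,O} and {D,F}.
Split {H,I,J,O} by δ(·,b) → {H,J} and {I,O}.
On input a, block {A,E,G,L,M,N} splits into {A,E,G,L} and {M,N}.
Refine {A,E,G,L} on symbol b: members go to different blocks, giving {A,G,L} and {E}.
On input a, block {I,O} splits into {I} and {O}.
The partition is now stable with 7 blocks: {H,J} | {A,G,L} | {D,F} | {I} | {M,N} | {E} | {O}.
D and F lie in the same block of the stable partition, so they are equivalent — no string distinguishes them.

Yes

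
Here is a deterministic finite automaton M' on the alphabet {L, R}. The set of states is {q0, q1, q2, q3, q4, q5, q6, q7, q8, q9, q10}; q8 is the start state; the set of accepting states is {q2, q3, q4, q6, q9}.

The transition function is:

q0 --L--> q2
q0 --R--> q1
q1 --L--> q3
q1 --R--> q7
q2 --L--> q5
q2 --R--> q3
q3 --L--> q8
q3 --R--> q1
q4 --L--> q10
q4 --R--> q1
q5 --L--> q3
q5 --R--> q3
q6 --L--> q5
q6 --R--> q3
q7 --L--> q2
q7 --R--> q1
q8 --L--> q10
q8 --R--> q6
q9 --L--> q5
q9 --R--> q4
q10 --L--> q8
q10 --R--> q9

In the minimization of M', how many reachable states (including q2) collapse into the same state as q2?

3

States {q0} cannot be reached from the start state, so discard them.
P0 = {q2,q3,q4,q6,q9} | {q1,q5,q7,q8,q10}.
Refine {q2,q3,q4,q6,q9} on symbol R: members go to different blocks, giving {q2,q6,q9} and {q3,q4}.
Refine {q1,q5,q7,q8,q10} on symbol L: members go to different blocks, giving {q1,q5} and {q8,q10} and {q7}.
On input R, block {q1,q5} splits into {q1} and {q5}.
The partition is now stable with 6 blocks: {q2,q6,q9} | {q1} | {q3,q4} | {q8,q10} | {q7} | {q5}.
The equivalence class containing q2 is {q2,q6,q9}, of size 3.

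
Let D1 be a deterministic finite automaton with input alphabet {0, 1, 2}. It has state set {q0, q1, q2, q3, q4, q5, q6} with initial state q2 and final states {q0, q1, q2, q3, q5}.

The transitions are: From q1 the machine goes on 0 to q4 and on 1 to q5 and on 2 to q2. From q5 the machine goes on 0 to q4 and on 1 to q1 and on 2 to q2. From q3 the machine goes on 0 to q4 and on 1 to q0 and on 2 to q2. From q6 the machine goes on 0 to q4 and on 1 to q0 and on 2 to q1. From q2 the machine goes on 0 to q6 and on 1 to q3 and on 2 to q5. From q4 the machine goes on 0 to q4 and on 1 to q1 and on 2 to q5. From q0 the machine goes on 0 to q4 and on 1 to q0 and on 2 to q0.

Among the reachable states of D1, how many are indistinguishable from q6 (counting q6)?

P0 = {q0,q1,q2,q3,q5} | {q4,q6}.
The partition is now stable with 2 blocks: {q0,q1,q2,q3,q5} | {q4,q6}.
The equivalence class containing q6 is {q4,q6}, of size 2.

2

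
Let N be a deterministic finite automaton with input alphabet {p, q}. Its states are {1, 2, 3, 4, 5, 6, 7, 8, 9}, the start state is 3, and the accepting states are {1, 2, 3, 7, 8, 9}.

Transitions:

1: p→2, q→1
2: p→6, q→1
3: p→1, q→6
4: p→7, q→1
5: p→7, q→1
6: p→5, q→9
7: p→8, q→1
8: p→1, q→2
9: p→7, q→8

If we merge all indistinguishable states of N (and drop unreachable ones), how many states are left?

States {4} cannot be reached from the start state, so discard them.
P0 = {1,2,3,7,8,9} | {5,6}.
Split {1,2,3,7,8,9} by δ(·,p) → {1,3,7,8,9} and {2}.
On input p, block {1,3,7,8,9} splits into {3,7,8,9} and {1}.
Split {3,7,8,9} by δ(·,p) → {3,8} and {7,9}.
Refine {3,8} on symbol q: members go to different blocks, giving {3} and {8}.
Refine {5,6} on symbol p: members go to different blocks, giving {5} and {6}.
On input p, block {7,9} splits into {7} and {9}.
Stable partition: {3} | {5} | {2} | {1} | {7} | {8} | {6} | {9} — 8 equivalence classes.

8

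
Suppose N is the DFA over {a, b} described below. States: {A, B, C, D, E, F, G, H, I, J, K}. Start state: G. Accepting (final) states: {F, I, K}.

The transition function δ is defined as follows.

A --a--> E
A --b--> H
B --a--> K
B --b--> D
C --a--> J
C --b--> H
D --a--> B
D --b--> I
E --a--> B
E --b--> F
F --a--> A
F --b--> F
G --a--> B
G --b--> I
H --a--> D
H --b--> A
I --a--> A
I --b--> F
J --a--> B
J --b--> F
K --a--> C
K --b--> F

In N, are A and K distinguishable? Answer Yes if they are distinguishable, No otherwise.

Every state is reachable, so we keep all 11.
Start with accepting vs non-accepting: {F,I,K} | {A,B,C,D,E,G,H,J}.
Split {A,B,C,D,E,G,H,J} by δ(·,a) → {A,C,D,E,G,H,J} and {B}.
Split {A,C,D,E,G,H,J} by δ(·,a) → {D,E,G,J} and {A,C,H}.
The partition is now stable with 4 blocks: {F,I,K} | {D,E,G,J} | {B} | {A,C,H}.
A and K end up in different blocks, so they are distinguishable. For instance, the string 'ε' is accepted from only K.

Yes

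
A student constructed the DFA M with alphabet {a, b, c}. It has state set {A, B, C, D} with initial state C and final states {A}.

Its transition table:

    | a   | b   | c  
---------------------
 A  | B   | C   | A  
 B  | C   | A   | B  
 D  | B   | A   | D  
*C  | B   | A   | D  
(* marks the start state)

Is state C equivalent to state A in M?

No

All states are reachable from the start state.
P0 = {A} | {B,C,D}.
Stable partition: {A} | {B,C,D} — 2 equivalence classes.
C and A end up in different blocks, so they are distinguishable. For instance, the string 'ε' is accepted from only A.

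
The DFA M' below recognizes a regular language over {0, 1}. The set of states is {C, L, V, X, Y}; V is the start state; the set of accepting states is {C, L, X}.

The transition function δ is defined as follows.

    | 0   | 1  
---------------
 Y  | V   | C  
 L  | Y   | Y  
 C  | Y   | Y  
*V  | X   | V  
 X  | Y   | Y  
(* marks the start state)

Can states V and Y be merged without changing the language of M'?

No

Reachable states from the start: {C,V,X,Y}. Unreachable: {L} — drop them.
P0 = {C,X} | {V,Y}.
Refine {V,Y} on symbol 0: members go to different blocks, giving {Y} and {V}.
Stable partition: {C,X} | {Y} | {V} — 3 equivalence classes.
V and Y end up in different blocks, so they are distinguishable. For instance, the string '0' is accepted from only V.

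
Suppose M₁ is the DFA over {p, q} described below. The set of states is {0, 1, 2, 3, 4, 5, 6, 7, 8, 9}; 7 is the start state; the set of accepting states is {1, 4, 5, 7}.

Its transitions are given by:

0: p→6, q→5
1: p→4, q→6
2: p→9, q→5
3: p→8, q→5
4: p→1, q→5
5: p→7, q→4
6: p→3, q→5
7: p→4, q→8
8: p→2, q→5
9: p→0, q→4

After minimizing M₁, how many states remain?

Every state is reachable, so we keep all 10.
Initial partition by acceptance: {1,4,5,7} | {0,2,3,6,8,9}.
On input q, block {1,4,5,7} splits into {1,7} and {4,5}.
Stable partition: {1,7} | {0,2,3,6,8,9} | {4,5} — 3 equivalence classes.

3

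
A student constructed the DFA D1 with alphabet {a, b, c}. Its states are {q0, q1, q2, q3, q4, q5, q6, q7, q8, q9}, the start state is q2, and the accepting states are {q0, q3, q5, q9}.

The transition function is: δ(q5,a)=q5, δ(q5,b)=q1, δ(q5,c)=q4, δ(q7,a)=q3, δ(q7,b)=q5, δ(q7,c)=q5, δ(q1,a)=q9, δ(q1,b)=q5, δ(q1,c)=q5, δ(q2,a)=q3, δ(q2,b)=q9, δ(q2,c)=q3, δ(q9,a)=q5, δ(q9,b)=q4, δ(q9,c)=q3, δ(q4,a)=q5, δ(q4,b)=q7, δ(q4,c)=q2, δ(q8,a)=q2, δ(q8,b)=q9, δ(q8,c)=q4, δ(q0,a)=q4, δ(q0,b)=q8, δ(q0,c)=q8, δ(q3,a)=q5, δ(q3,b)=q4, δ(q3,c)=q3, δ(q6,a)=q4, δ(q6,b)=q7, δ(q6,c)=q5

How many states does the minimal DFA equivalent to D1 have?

States {q0,q6,q8} cannot be reached from the start state, so discard them.
Initial partition by acceptance: {q3,q5,q9} | {q1,q2,q4,q7}.
On input c, block {q3,q5,q9} splits into {q3,q9} and {q5}.
Split {q1,q2,q4,q7} by δ(·,a) → {q1,q2,q7} and {q4}.
Split {q1,q2,q7} by δ(·,b) → {q1,q7} and {q2}.
No further refinement is possible. Final partition (5 blocks): {q3,q9} | {q1,q7} | {q5} | {q4} | {q2}.

5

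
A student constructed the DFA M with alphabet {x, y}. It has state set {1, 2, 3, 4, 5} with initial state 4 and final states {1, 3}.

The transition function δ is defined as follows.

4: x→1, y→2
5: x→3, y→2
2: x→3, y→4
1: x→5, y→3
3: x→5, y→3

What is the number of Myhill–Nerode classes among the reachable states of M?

Every state is reachable, so we keep all 5.
Initial partition by acceptance: {1,3} | {2,4,5}.
No further refinement is possible. Final partition (2 blocks): {1,3} | {2,4,5}.

2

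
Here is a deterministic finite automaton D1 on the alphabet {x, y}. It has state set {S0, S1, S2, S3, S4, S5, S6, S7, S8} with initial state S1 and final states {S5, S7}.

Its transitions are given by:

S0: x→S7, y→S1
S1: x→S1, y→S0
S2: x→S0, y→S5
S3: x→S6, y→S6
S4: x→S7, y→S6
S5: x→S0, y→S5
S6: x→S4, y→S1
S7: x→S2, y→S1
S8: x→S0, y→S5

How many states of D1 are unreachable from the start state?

4

No path from S1 leads to S3, S4, S6, S8; the other 5 states are all reachable.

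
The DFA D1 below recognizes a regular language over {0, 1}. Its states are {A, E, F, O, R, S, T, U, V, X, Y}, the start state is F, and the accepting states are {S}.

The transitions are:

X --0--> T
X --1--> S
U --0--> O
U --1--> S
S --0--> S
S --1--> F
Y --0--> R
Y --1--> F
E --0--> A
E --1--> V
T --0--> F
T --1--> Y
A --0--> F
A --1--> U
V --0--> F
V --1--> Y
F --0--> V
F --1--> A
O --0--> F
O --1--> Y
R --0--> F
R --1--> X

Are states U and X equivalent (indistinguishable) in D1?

Yes

First remove the unreachable states {E}; 10 states remain.
Initial partition by acceptance: {S} | {A,F,O,R,T,U,V,X,Y}.
On input 1, block {A,F,O,R,T,U,V,X,Y} splits into {A,F,O,R,T,V,Y} and {U,X}.
Split {A,F,O,R,T,V,Y} by δ(·,1) → {F,O,T,V,Y} and {A,R}.
On input 0, block {F,O,T,V,Y} splits into {F,O,T,V} and {Y}.
On input 1, block {F,O,T,V} splits into {O,T,V} and {F}.
Stable partition: {S} | {O,T,V} | {U,X} | {A,R} | {Y} | {F} — 6 equivalence classes.
U and X lie in the same block of the stable partition, so they are equivalent — no string distinguishes them.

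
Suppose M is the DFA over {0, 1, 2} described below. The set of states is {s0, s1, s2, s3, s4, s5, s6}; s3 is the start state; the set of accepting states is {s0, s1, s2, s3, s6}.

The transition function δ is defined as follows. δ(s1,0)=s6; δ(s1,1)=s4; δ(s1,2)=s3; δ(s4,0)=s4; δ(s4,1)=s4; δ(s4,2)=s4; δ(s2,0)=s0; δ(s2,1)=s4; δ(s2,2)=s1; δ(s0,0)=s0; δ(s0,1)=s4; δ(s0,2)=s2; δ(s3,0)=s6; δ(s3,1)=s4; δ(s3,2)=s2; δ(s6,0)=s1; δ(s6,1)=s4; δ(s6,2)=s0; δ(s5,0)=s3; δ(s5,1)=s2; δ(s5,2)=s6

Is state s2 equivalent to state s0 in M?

Yes

States {s5} cannot be reached from the start state, so discard them.
Start with accepting vs non-accepting: {s0,s1,s2,s3,s6} | {s4}.
The partition is now stable with 2 blocks: {s0,s1,s2,s3,s6} | {s4}.
s2 and s0 lie in the same block of the stable partition, so they are equivalent — no string distinguishes them.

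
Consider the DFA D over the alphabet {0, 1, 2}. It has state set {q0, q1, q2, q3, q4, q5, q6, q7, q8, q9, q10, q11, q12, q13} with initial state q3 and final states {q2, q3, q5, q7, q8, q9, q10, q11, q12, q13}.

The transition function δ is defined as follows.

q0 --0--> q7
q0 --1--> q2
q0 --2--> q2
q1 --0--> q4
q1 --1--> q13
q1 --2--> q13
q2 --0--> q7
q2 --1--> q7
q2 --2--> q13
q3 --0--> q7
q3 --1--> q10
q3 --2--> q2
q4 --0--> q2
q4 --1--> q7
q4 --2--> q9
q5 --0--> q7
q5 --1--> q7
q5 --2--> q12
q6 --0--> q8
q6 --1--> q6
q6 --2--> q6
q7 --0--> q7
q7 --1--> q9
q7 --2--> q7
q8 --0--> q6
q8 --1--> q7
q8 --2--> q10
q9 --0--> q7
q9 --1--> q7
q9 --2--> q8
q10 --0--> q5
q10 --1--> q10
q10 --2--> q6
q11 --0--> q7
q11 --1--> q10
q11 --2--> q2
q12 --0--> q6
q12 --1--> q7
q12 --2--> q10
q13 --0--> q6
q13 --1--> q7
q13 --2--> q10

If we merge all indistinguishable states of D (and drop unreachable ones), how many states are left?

States {q0,q1,q4,q11} cannot be reached from the start state, so discard them.
Start with accepting vs non-accepting: {q2,q3,q5,q7,q8,q9,q10,q12,q13} | {q6}.
Split {q2,q3,q5,q7,q8,q9,q10,q12,q13} by δ(·,0) → {q2,q3,q5,q7,q9,q10} and {q8,q12,q13}.
Refine {q2,q3,q5,q7,q9,q10} on symbol 2: members go to different blocks, giving {q2,q5,q9} and {q3,q7} and {q10}.
Split {q3,q7} by δ(·,1) → {q3} and {q7}.
The partition is now stable with 6 blocks: {q2,q5,q9} | {q6} | {q8,q12,q13} | {q3} | {q10} | {q7}.

6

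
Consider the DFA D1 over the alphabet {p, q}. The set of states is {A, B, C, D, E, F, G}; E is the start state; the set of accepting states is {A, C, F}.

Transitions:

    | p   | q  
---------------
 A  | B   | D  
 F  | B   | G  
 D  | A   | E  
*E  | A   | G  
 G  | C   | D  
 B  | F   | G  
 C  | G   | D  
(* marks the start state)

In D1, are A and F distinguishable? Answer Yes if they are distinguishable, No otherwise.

Start with accepting vs non-accepting: {A,C,F} | {B,D,E,G}.
Stable partition: {A,C,F} | {B,D,E,G} — 2 equivalence classes.
A and F lie in the same block of the stable partition, so they are equivalent — no string distinguishes them.

No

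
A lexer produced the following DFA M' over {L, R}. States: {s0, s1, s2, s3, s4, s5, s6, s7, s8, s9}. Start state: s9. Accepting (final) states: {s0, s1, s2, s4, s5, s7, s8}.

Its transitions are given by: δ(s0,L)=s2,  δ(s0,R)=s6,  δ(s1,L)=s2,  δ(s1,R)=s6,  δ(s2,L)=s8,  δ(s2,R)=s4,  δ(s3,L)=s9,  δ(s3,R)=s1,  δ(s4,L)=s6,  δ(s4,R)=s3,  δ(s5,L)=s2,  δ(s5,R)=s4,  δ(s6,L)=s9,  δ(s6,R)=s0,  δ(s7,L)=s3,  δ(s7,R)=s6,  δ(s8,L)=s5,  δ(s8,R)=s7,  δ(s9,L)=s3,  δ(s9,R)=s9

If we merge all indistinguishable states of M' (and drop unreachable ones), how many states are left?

5

All states are reachable from the start state.
P0 = {s0,s1,s2,s4,s5,s7,s8} | {s3,s6,s9}.
Split {s0,s1,s2,s4,s5,s7,s8} by δ(·,L) → {s0,s1,s2,s5,s8} and {s4,s7}.
On input R, block {s0,s1,s2,s5,s8} splits into {s2,s5,s8} and {s0,s1}.
Refine {s3,s6,s9} on symbol R: members go to different blocks, giving {s3,s6} and {s9}.
No further refinement is possible. Final partition (5 blocks): {s2,s5,s8} | {s3,s6} | {s4,s7} | {s0,s1} | {s9}.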